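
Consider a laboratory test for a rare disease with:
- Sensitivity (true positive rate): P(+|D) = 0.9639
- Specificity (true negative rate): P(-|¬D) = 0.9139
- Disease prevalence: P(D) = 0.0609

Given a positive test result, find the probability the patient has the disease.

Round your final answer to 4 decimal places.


Let D = has disease, + = positive test

Given:
- P(D) = 0.0609 (prevalence)
- P(+|D) = 0.9639 (sensitivity)
- P(-|¬D) = 0.9139 (specificity)
- P(+|¬D) = 0.0861 (false positive rate = 1 - specificity)

Step 1: Find P(+)
P(+) = P(+|D)P(D) + P(+|¬D)P(¬D)
     = 0.9639 × 0.0609 + 0.0861 × 0.9391
     = 0.05870151 + 0.08085651
     = 0.13955802

Step 2: Apply Bayes' theorem for P(D|+)
P(D|+) = P(+|D)P(D) / P(+)
       = 0.05870151 / 0.13955802
       = 0.4206


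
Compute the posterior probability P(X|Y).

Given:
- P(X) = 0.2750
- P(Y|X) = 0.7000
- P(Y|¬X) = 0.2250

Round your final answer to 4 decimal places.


Bayes' theorem: P(X|Y) = P(Y|X) × P(X) / P(Y)

Step 1: Calculate P(Y) using law of total probability
P(Y) = P(Y|X)P(X) + P(Y|¬X)P(¬X)
     = 0.7000 × 0.2750 + 0.2250 × 0.7250
     = 0.19250000 + 0.16312500
     = 0.35562500

Step 2: Apply Bayes' theorem
P(X|Y) = P(Y|X) × P(X) / P(Y)
       = 0.19250000 / 0.35562500
       = 0.5413


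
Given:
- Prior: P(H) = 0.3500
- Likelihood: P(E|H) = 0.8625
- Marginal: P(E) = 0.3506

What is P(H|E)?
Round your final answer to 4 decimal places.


Using Bayes' theorem:

P(H|E) = P(E|H) × P(H) / P(E)
       = 0.8625 × 0.3500 / 0.3506
       = 0.30187500 / 0.3506
       = 0.8610

The evidence strengthens our belief in H.
Prior: 0.3500 → Posterior: 0.8610


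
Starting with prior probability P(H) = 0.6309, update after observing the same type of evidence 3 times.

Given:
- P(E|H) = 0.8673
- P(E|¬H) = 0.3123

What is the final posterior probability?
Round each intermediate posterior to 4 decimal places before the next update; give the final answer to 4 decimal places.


Sequential Bayesian updating:

Initial prior: P(H) = 0.6309

Update 1:
  P(E) = 0.8673 × 0.6309 + 0.3123 × 0.3691 = 0.54717957 + 0.11526993 = 0.66244950
  P(H|E) = 0.54717957 / 0.66244950 = 0.8260

Update 2:
  P(E) = 0.8673 × 0.8260 + 0.3123 × 0.1740 = 0.71638980 + 0.05434020 = 0.77073000
  P(H|E) = 0.71638980 / 0.77073000 = 0.9295

Update 3:
  P(E) = 0.8673 × 0.9295 + 0.3123 × 0.0705 = 0.80615535 + 0.02201715 = 0.82817250
  P(H|E) = 0.80615535 / 0.82817250 = 0.9734

Final posterior: 0.9734


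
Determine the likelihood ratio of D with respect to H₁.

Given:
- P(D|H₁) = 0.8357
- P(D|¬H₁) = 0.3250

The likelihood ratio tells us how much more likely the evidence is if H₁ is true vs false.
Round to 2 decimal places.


Likelihood Ratio (LR) = P(D|H₁) / P(D|¬H₁)

LR = 0.8357 / 0.3250
   = 2.57

The evidence is 2.57 times more likely if H₁ is true than if H₁ is false.
Since LR > 1, the evidence supports H₁ over ¬H₁.


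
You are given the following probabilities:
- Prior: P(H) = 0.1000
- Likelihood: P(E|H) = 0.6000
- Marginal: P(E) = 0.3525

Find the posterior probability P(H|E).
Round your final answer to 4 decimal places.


Using Bayes' theorem:

P(H|E) = P(E|H) × P(H) / P(E)
       = 0.6000 × 0.1000 / 0.3525
       = 0.06000000 / 0.3525
       = 0.1702

The evidence strengthens our belief in H.
Prior: 0.1000 → Posterior: 0.1702


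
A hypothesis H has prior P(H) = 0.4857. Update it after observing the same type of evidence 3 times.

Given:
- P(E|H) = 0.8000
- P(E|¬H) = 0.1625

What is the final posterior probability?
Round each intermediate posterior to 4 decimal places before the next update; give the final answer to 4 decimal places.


Sequential Bayesian updating:

Initial prior: P(H) = 0.4857

Update 1:
  P(E) = 0.8000 × 0.4857 + 0.1625 × 0.5143 = 0.38856000 + 0.08357375 = 0.47213375
  P(H|E) = 0.38856000 / 0.47213375 = 0.8230

Update 2:
  P(E) = 0.8000 × 0.8230 + 0.1625 × 0.1770 = 0.65840000 + 0.02876250 = 0.68716250
  P(H|E) = 0.65840000 / 0.68716250 = 0.9581

Update 3:
  P(E) = 0.8000 × 0.9581 + 0.1625 × 0.0419 = 0.76648000 + 0.00680875 = 0.77328875
  P(H|E) = 0.76648000 / 0.77328875 = 0.9912

Final posterior: 0.9912


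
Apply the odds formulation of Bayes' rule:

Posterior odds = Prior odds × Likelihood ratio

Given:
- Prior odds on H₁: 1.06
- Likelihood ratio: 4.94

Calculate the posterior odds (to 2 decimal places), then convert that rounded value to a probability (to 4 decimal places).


Step 1: Calculate posterior odds
Posterior odds = Prior odds × LR
               = 1.06 × 4.94
               = 5.24

Step 2: Convert to probability
P(H₁|E) = Posterior odds / (1 + Posterior odds)
       = 5.24 / (1 + 5.24)
       = 5.24 / 6.24
       = 0.8397

The evidence increased P(H₁) from 0.5146 to 0.8397.


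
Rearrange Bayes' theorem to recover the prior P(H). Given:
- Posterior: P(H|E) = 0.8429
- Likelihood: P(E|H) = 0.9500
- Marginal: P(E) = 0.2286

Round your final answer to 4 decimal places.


From Bayes' theorem: P(H|E) = P(E|H) × P(H) / P(E)

Rearranging for P(H):
P(H) = P(H|E) × P(E) / P(E|H)
     = 0.8429 × 0.2286 / 0.9500
     = 0.19268694 / 0.9500
     = 0.2028


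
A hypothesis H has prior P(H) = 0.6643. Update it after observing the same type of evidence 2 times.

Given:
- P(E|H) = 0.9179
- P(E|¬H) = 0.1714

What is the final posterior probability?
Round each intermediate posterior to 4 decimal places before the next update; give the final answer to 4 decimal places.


Sequential Bayesian updating:

Initial prior: P(H) = 0.6643

Update 1:
  P(E) = 0.9179 × 0.6643 + 0.1714 × 0.3357 = 0.60976097 + 0.05753898 = 0.66729995
  P(H|E) = 0.60976097 / 0.66729995 = 0.9138

Update 2:
  P(E) = 0.9179 × 0.9138 + 0.1714 × 0.0862 = 0.83877702 + 0.01477468 = 0.85355170
  P(H|E) = 0.83877702 / 0.85355170 = 0.9827

Final posterior: 0.9827


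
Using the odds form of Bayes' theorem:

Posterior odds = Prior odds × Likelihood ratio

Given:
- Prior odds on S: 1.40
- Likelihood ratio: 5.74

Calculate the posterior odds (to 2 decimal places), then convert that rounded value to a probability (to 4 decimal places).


Step 1: Calculate posterior odds
Posterior odds = Prior odds × LR
               = 1.40 × 5.74
               = 8.04

Step 2: Convert to probability
P(S|E) = Posterior odds / (1 + Posterior odds)
       = 8.04 / (1 + 8.04)
       = 8.04 / 9.04
       = 0.8894

The evidence increased P(S) from 0.5833 to 0.8894.


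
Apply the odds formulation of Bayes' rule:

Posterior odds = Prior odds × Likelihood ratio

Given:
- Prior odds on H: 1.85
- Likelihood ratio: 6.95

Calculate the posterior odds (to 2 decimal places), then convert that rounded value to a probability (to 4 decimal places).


Step 1: Calculate posterior odds
Posterior odds = Prior odds × LR
               = 1.85 × 6.95
               = 12.86

Step 2: Convert to probability
P(H|E) = Posterior odds / (1 + Posterior odds)
       = 12.86 / (1 + 12.86)
       = 12.86 / 13.86
       = 0.9278

The evidence increased P(H) from 0.6491 to 0.9278.


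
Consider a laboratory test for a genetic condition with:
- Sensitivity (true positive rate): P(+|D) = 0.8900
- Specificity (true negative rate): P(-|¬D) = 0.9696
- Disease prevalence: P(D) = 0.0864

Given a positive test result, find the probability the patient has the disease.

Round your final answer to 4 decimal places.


Let D = has disease, + = positive test

Given:
- P(D) = 0.0864 (prevalence)
- P(+|D) = 0.8900 (sensitivity)
- P(-|¬D) = 0.9696 (specificity)
- P(+|¬D) = 0.0304 (false positive rate = 1 - specificity)

Step 1: Find P(+)
P(+) = P(+|D)P(D) + P(+|¬D)P(¬D)
     = 0.8900 × 0.0864 + 0.0304 × 0.9136
     = 0.07689600 + 0.02777344
     = 0.10466944

Step 2: Apply Bayes' theorem for P(D|+)
P(D|+) = P(+|D)P(D) / P(+)
       = 0.07689600 / 0.10466944
       = 0.7347


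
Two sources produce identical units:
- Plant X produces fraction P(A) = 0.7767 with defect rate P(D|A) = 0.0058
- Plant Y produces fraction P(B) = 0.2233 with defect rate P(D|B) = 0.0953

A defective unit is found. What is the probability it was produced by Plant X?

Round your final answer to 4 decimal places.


Let A = from Plant X, D = defective

Given:
- P(A) = 0.7767, P(B) = 0.2233
- P(D|A) = 0.0058, P(D|B) = 0.0953

Step 1: Find P(D)
P(D) = P(D|A)P(A) + P(D|B)P(B)
     = 0.0058 × 0.7767 + 0.0953 × 0.2233
     = 0.00450486 + 0.02128049
     = 0.02578535

Step 2: Apply Bayes' theorem
P(A|D) = P(D|A)P(A) / P(D)
       = 0.00450486 / 0.02578535
       = 0.1747


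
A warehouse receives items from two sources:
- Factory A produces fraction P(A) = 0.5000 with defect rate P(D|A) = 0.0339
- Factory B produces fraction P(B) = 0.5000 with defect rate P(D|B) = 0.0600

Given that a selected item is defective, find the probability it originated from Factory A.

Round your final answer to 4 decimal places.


Let A = from Factory A, D = defective

Given:
- P(A) = 0.5000, P(B) = 0.5000
- P(D|A) = 0.0339, P(D|B) = 0.0600

Step 1: Find P(D)
P(D) = P(D|A)P(A) + P(D|B)P(B)
     = 0.0339 × 0.5000 + 0.0600 × 0.5000
     = 0.01695000 + 0.03000000
     = 0.04695000

Step 2: Apply Bayes' theorem
P(A|D) = P(D|A)P(A) / P(D)
       = 0.01695000 / 0.04695000
       = 0.3610


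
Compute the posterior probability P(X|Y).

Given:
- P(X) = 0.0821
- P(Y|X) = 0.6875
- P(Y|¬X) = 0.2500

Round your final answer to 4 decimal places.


Bayes' theorem: P(X|Y) = P(Y|X) × P(X) / P(Y)

Step 1: Calculate P(Y) using law of total probability
P(Y) = P(Y|X)P(X) + P(Y|¬X)P(¬X)
     = 0.6875 × 0.0821 + 0.2500 × 0.9179
     = 0.05644375 + 0.22947500
     = 0.28591875

Step 2: Apply Bayes' theorem
P(X|Y) = P(Y|X) × P(X) / P(Y)
       = 0.05644375 / 0.28591875
       = 0.1974


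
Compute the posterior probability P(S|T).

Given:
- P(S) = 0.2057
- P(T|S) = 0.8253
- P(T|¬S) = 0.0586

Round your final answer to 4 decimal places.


Bayes' theorem: P(S|T) = P(T|S) × P(S) / P(T)

Step 1: Calculate P(T) using law of total probability
P(T) = P(T|S)P(S) + P(T|¬S)P(¬S)
     = 0.8253 × 0.2057 + 0.0586 × 0.7943
     = 0.16976421 + 0.04654598
     = 0.21631019

Step 2: Apply Bayes' theorem
P(S|T) = P(T|S) × P(S) / P(T)
       = 0.16976421 / 0.21631019
       = 0.7848


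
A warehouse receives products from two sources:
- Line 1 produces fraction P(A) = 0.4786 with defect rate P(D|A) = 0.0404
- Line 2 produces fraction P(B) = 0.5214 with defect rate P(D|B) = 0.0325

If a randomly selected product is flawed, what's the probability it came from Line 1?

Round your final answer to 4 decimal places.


Let A = from Line 1, D = flawed

Given:
- P(A) = 0.4786, P(B) = 0.5214
- P(D|A) = 0.0404, P(D|B) = 0.0325

Step 1: Find P(D)
P(D) = P(D|A)P(A) + P(D|B)P(B)
     = 0.0404 × 0.4786 + 0.0325 × 0.5214
     = 0.01933544 + 0.01694550
     = 0.03628094

Step 2: Apply Bayes' theorem
P(A|D) = P(D|A)P(A) / P(D)
       = 0.01933544 / 0.03628094
       = 0.5329


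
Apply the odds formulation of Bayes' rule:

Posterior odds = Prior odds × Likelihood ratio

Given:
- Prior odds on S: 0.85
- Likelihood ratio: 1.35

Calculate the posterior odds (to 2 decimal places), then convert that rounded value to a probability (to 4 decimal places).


Step 1: Calculate posterior odds
Posterior odds = Prior odds × LR
               = 0.85 × 1.35
               = 1.15

Step 2: Convert to probability
P(S|E) = Posterior odds / (1 + Posterior odds)
       = 1.15 / (1 + 1.15)
       = 1.15 / 2.15
       = 0.5349

The evidence increased P(S) from 0.4595 to 0.5349.


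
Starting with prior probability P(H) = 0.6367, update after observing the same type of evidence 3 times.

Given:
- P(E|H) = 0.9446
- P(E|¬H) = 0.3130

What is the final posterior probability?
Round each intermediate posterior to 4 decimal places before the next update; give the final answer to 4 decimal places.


Sequential Bayesian updating:

Initial prior: P(H) = 0.6367

Update 1:
  P(E) = 0.9446 × 0.6367 + 0.3130 × 0.3633 = 0.60142682 + 0.11371290 = 0.71513972
  P(H|E) = 0.60142682 / 0.71513972 = 0.8410

Update 2:
  P(E) = 0.9446 × 0.8410 + 0.3130 × 0.1590 = 0.79440860 + 0.04976700 = 0.84417560
  P(H|E) = 0.79440860 / 0.84417560 = 0.9410

Update 3:
  P(E) = 0.9446 × 0.9410 + 0.3130 × 0.0590 = 0.88886860 + 0.01846700 = 0.90733560
  P(H|E) = 0.88886860 / 0.90733560 = 0.9796

Final posterior: 0.9796


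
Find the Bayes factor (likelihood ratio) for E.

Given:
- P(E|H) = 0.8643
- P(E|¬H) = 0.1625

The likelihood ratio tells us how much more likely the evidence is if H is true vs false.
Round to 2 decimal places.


Likelihood Ratio (LR) = P(E|H) / P(E|¬H)

LR = 0.8643 / 0.1625
   = 5.32

The evidence is 5.32 times more likely if H is true than if H is false.
LR > 1, so observing E raises the odds in favor of H.


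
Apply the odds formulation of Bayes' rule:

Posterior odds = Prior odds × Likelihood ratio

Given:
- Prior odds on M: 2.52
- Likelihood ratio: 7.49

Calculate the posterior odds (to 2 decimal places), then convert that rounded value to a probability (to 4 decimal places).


Step 1: Calculate posterior odds
Posterior odds = Prior odds × LR
               = 2.52 × 7.49
               = 18.87

Step 2: Convert to probability
P(M|E) = Posterior odds / (1 + Posterior odds)
       = 18.87 / (1 + 18.87)
       = 18.87 / 19.87
       = 0.9497

The evidence increased P(M) from 0.7159 to 0.9497.


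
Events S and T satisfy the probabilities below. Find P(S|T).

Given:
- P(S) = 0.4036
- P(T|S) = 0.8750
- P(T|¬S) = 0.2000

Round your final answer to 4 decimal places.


Bayes' theorem: P(S|T) = P(T|S) × P(S) / P(T)

Step 1: Calculate P(T) using law of total probability
P(T) = P(T|S)P(S) + P(T|¬S)P(¬S)
     = 0.8750 × 0.4036 + 0.2000 × 0.5964
     = 0.35315000 + 0.11928000
     = 0.47243000

Step 2: Apply Bayes' theorem
P(S|T) = P(T|S) × P(S) / P(T)
       = 0.35315000 / 0.47243000
       = 0.7475


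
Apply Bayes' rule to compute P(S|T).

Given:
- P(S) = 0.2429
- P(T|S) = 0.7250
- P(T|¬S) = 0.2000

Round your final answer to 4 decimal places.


Bayes' theorem: P(S|T) = P(T|S) × P(S) / P(T)

Step 1: Calculate P(T) using law of total probability
P(T) = P(T|S)P(S) + P(T|¬S)P(¬S)
     = 0.7250 × 0.2429 + 0.2000 × 0.7571
     = 0.17610250 + 0.15142000
     = 0.32752250

Step 2: Apply Bayes' theorem
P(S|T) = P(T|S) × P(S) / P(T)
       = 0.17610250 / 0.32752250
       = 0.5377


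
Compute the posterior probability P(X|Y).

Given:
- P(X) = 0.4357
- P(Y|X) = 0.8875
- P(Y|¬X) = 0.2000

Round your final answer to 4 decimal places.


Bayes' theorem: P(X|Y) = P(Y|X) × P(X) / P(Y)

Step 1: Calculate P(Y) using law of total probability
P(Y) = P(Y|X)P(X) + P(Y|¬X)P(¬X)
     = 0.8875 × 0.4357 + 0.2000 × 0.5643
     = 0.38668375 + 0.11286000
     = 0.49954375

Step 2: Apply Bayes' theorem
P(X|Y) = P(Y|X) × P(X) / P(Y)
       = 0.38668375 / 0.49954375
       = 0.7741


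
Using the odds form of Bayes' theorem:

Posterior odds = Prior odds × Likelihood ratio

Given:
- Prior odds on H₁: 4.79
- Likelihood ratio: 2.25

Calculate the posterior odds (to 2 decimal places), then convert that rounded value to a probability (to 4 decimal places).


Step 1: Calculate posterior odds
Posterior odds = Prior odds × LR
               = 4.79 × 2.25
               = 10.78

Step 2: Convert to probability
P(H₁|E) = Posterior odds / (1 + Posterior odds)
       = 10.78 / (1 + 10.78)
       = 10.78 / 11.78
       = 0.9151

The evidence increased P(H₁) from 0.8273 to 0.9151.


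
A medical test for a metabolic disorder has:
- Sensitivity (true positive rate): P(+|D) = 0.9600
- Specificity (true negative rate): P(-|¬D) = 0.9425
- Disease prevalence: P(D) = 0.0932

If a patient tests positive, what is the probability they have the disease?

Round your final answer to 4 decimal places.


Let D = has disease, + = positive test

Given:
- P(D) = 0.0932 (prevalence)
- P(+|D) = 0.9600 (sensitivity)
- P(-|¬D) = 0.9425 (specificity)
- P(+|¬D) = 0.0575 (false positive rate = 1 - specificity)

Step 1: Find P(+)
P(+) = P(+|D)P(D) + P(+|¬D)P(¬D)
     = 0.9600 × 0.0932 + 0.0575 × 0.9068
     = 0.08947200 + 0.05214100
     = 0.14161300

Step 2: Apply Bayes' theorem for P(D|+)
P(D|+) = P(+|D)P(D) / P(+)
       = 0.08947200 / 0.14161300
       = 0.6318


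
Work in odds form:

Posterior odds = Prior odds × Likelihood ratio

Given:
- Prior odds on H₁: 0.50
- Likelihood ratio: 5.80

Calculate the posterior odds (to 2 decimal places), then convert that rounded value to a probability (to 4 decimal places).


Step 1: Calculate posterior odds
Posterior odds = Prior odds × LR
               = 0.50 × 5.80
               = 2.90

Step 2: Convert to probability
P(H₁|E) = Posterior odds / (1 + Posterior odds)
       = 2.90 / (1 + 2.90)
       = 2.90 / 3.90
       = 0.7436

The evidence increased P(H₁) from 0.3333 to 0.7436.


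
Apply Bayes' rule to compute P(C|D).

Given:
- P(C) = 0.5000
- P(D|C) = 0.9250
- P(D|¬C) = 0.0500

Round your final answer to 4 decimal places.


Bayes' theorem: P(C|D) = P(D|C) × P(C) / P(D)

Step 1: Calculate P(D) using law of total probability
P(D) = P(D|C)P(C) + P(D|¬C)P(¬C)
     = 0.9250 × 0.5000 + 0.0500 × 0.5000
     = 0.46250000 + 0.02500000
     = 0.48750000

Step 2: Apply Bayes' theorem
P(C|D) = P(D|C) × P(C) / P(D)
       = 0.46250000 / 0.48750000
       = 0.9487


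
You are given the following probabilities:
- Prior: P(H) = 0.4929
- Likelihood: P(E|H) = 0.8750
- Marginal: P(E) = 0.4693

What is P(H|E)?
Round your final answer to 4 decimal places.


Using Bayes' theorem:

P(H|E) = P(E|H) × P(H) / P(E)
       = 0.8750 × 0.4929 / 0.4693
       = 0.43128750 / 0.4693
       = 0.9190

The evidence strengthens our belief in H.
Prior: 0.4929 → Posterior: 0.9190


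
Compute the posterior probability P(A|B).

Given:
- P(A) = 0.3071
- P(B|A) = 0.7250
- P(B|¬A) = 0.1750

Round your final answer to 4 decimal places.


Bayes' theorem: P(A|B) = P(B|A) × P(A) / P(B)

Step 1: Calculate P(B) using law of total probability
P(B) = P(B|A)P(A) + P(B|¬A)P(¬A)
     = 0.7250 × 0.3071 + 0.1750 × 0.6929
     = 0.22264750 + 0.12125750
     = 0.34390500

Step 2: Apply Bayes' theorem
P(A|B) = P(B|A) × P(A) / P(B)
       = 0.22264750 / 0.34390500
       = 0.6474


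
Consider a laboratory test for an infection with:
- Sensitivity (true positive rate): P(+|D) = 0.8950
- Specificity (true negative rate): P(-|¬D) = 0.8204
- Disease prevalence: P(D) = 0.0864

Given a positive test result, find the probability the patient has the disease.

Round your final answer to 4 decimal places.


Let D = has disease, + = positive test

Given:
- P(D) = 0.0864 (prevalence)
- P(+|D) = 0.8950 (sensitivity)
- P(-|¬D) = 0.8204 (specificity)
- P(+|¬D) = 0.1796 (false positive rate = 1 - specificity)

Step 1: Find P(+)
P(+) = P(+|D)P(D) + P(+|¬D)P(¬D)
     = 0.8950 × 0.0864 + 0.1796 × 0.9136
     = 0.07732800 + 0.16408256
     = 0.24141056

Step 2: Apply Bayes' theorem for P(D|+)
P(D|+) = P(+|D)P(D) / P(+)
       = 0.07732800 / 0.24141056
       = 0.3203


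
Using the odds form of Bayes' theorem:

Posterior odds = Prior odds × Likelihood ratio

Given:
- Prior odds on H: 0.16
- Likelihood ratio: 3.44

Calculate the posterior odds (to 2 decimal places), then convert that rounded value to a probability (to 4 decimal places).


Step 1: Calculate posterior odds
Posterior odds = Prior odds × LR
               = 0.16 × 3.44
               = 0.55

Step 2: Convert to probability
P(H|E) = Posterior odds / (1 + Posterior odds)
       = 0.55 / (1 + 0.55)
       = 0.55 / 1.55
       = 0.3548

The evidence increased P(H) from 0.1379 to 0.3548.


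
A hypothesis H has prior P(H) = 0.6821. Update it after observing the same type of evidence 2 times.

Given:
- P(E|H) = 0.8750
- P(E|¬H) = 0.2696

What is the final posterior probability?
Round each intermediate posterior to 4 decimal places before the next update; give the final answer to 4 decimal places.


Sequential Bayesian updating:

Initial prior: P(H) = 0.6821

Update 1:
  P(E) = 0.8750 × 0.6821 + 0.2696 × 0.3179 = 0.59683750 + 0.08570584 = 0.68254334
  P(H|E) = 0.59683750 / 0.68254334 = 0.8744

Update 2:
  P(E) = 0.8750 × 0.8744 + 0.2696 × 0.1256 = 0.76510000 + 0.03386176 = 0.79896176
  P(H|E) = 0.76510000 / 0.79896176 = 0.9576

Final posterior: 0.9576


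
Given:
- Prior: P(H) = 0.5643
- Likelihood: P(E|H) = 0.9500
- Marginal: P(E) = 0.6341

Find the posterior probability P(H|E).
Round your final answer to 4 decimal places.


Using Bayes' theorem:

P(H|E) = P(E|H) × P(H) / P(E)
       = 0.9500 × 0.5643 / 0.6341
       = 0.53608500 / 0.6341
       = 0.8454

The evidence strengthens our belief in H.
Prior: 0.5643 → Posterior: 0.8454


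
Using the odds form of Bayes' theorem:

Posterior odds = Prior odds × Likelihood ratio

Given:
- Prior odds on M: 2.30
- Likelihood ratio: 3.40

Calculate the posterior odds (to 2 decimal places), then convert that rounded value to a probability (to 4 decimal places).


Step 1: Calculate posterior odds
Posterior odds = Prior odds × LR
               = 2.30 × 3.40
               = 7.82

Step 2: Convert to probability
P(M|E) = Posterior odds / (1 + Posterior odds)
       = 7.82 / (1 + 7.82)
       = 7.82 / 8.82
       = 0.8866

The evidence increased P(M) from 0.6970 to 0.8866.


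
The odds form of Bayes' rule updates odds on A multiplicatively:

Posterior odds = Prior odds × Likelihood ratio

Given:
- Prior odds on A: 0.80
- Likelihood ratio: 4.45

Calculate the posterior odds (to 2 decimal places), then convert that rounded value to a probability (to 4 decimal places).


Step 1: Calculate posterior odds
Posterior odds = Prior odds × LR
               = 0.80 × 4.45
               = 3.56

Step 2: Convert to probability
P(A|E) = Posterior odds / (1 + Posterior odds)
       = 3.56 / (1 + 3.56)
       = 3.56 / 4.56
       = 0.7807

The evidence increased P(A) from 0.4444 to 0.7807.


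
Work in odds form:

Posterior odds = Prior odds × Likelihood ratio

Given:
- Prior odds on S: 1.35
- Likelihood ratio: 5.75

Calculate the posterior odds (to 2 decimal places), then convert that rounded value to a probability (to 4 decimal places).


Step 1: Calculate posterior odds
Posterior odds = Prior odds × LR
               = 1.35 × 5.75
               = 7.76

Step 2: Convert to probability
P(S|E) = Posterior odds / (1 + Posterior odds)
       = 7.76 / (1 + 7.76)
       = 7.76 / 8.76
       = 0.8858

The evidence increased P(S) from 0.5745 to 0.8858.


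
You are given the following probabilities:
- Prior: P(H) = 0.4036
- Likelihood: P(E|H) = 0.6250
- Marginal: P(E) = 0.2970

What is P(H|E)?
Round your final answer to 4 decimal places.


Using Bayes' theorem:

P(H|E) = P(E|H) × P(H) / P(E)
       = 0.6250 × 0.4036 / 0.2970
       = 0.25225000 / 0.2970
       = 0.8493

The evidence strengthens our belief in H.
Prior: 0.4036 → Posterior: 0.8493


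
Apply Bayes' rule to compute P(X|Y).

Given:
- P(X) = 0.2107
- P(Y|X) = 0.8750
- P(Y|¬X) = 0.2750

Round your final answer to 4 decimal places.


Bayes' theorem: P(X|Y) = P(Y|X) × P(X) / P(Y)

Step 1: Calculate P(Y) using law of total probability
P(Y) = P(Y|X)P(X) + P(Y|¬X)P(¬X)
     = 0.8750 × 0.2107 + 0.2750 × 0.7893
     = 0.18436250 + 0.21705750
     = 0.40142000

Step 2: Apply Bayes' theorem
P(X|Y) = P(Y|X) × P(X) / P(Y)
       = 0.18436250 / 0.40142000
       = 0.4593


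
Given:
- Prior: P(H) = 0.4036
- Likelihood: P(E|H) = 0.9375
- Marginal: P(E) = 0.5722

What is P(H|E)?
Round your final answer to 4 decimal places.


Using Bayes' theorem:

P(H|E) = P(E|H) × P(H) / P(E)
       = 0.9375 × 0.4036 / 0.5722
       = 0.37837500 / 0.5722
       = 0.6613

The evidence strengthens our belief in H.
Prior: 0.4036 → Posterior: 0.6613


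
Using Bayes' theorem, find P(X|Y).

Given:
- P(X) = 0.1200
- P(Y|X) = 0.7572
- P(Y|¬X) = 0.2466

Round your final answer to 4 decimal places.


Bayes' theorem: P(X|Y) = P(Y|X) × P(X) / P(Y)

Step 1: Calculate P(Y) using law of total probability
P(Y) = P(Y|X)P(X) + P(Y|¬X)P(¬X)
     = 0.7572 × 0.1200 + 0.2466 × 0.8800
     = 0.09086400 + 0.21700800
     = 0.30787200

Step 2: Apply Bayes' theorem
P(X|Y) = P(Y|X) × P(X) / P(Y)
       = 0.09086400 / 0.30787200
       = 0.2951


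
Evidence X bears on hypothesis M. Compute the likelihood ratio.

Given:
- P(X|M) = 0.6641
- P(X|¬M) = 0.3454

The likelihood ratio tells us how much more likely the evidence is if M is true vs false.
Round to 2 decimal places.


Likelihood Ratio (LR) = P(X|M) / P(X|¬M)

LR = 0.6641 / 0.3454
   = 1.92

The evidence is 1.92 times more likely if M is true than if M is false.
LR > 1, so observing X raises the odds in favor of M.


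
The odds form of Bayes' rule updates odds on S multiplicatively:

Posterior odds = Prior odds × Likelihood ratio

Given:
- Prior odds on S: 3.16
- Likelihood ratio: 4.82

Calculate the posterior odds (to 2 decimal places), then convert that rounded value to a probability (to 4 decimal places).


Step 1: Calculate posterior odds
Posterior odds = Prior odds × LR
               = 3.16 × 4.82
               = 15.23

Step 2: Convert to probability
P(S|E) = Posterior odds / (1 + Posterior odds)
       = 15.23 / (1 + 15.23)
       = 15.23 / 16.23
       = 0.9384

The evidence increased P(S) from 0.7596 to 0.9384.


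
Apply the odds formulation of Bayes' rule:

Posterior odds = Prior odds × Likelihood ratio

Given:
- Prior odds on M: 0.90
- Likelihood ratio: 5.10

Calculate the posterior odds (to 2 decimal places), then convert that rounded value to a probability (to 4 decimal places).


Step 1: Calculate posterior odds
Posterior odds = Prior odds × LR
               = 0.90 × 5.10
               = 4.59

Step 2: Convert to probability
P(M|E) = Posterior odds / (1 + Posterior odds)
       = 4.59 / (1 + 4.59)
       = 4.59 / 5.59
       = 0.8211

The evidence increased P(M) from 0.4737 to 0.8211.


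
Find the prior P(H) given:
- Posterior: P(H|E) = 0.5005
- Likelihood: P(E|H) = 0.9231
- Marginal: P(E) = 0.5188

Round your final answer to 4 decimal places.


From Bayes' theorem: P(H|E) = P(E|H) × P(H) / P(E)

Rearranging for P(H):
P(H) = P(H|E) × P(E) / P(E|H)
     = 0.5005 × 0.5188 / 0.9231
     = 0.25965940 / 0.9231
     = 0.2813


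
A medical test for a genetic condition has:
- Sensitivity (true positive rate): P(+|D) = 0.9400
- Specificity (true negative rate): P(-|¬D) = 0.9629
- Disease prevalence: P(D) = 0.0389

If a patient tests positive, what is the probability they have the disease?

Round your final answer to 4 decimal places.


Let D = has disease, + = positive test

Given:
- P(D) = 0.0389 (prevalence)
- P(+|D) = 0.9400 (sensitivity)
- P(-|¬D) = 0.9629 (specificity)
- P(+|¬D) = 0.0371 (false positive rate = 1 - specificity)

Step 1: Find P(+)
P(+) = P(+|D)P(D) + P(+|¬D)P(¬D)
     = 0.9400 × 0.0389 + 0.0371 × 0.9611
     = 0.03656600 + 0.03565681
     = 0.07222281

Step 2: Apply Bayes' theorem for P(D|+)
P(D|+) = P(+|D)P(D) / P(+)
       = 0.03656600 / 0.07222281
       = 0.5063


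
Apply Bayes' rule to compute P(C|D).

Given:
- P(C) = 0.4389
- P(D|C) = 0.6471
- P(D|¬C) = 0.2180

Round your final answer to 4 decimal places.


Bayes' theorem: P(C|D) = P(D|C) × P(C) / P(D)

Step 1: Calculate P(D) using law of total probability
P(D) = P(D|C)P(C) + P(D|¬C)P(¬C)
     = 0.6471 × 0.4389 + 0.2180 × 0.5611
     = 0.28401219 + 0.12231980
     = 0.40633199

Step 2: Apply Bayes' theorem
P(C|D) = P(D|C) × P(C) / P(D)
       = 0.28401219 / 0.40633199
       = 0.6990


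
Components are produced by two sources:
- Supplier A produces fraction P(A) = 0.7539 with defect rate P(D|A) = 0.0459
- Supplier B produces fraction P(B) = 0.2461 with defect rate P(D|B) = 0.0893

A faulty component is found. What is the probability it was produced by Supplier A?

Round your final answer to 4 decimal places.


Let A = from Supplier A, D = faulty

Given:
- P(A) = 0.7539, P(B) = 0.2461
- P(D|A) = 0.0459, P(D|B) = 0.0893

Step 1: Find P(D)
P(D) = P(D|A)P(A) + P(D|B)P(B)
     = 0.0459 × 0.7539 + 0.0893 × 0.2461
     = 0.03460401 + 0.02197673
     = 0.05658074

Step 2: Apply Bayes' theorem
P(A|D) = P(D|A)P(A) / P(D)
       = 0.03460401 / 0.05658074
       = 0.6116


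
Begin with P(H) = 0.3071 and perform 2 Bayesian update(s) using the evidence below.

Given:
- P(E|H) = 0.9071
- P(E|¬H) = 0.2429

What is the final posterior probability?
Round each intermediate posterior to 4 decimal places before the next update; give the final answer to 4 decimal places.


Sequential Bayesian updating:

Initial prior: P(H) = 0.3071

Update 1:
  P(E) = 0.9071 × 0.3071 + 0.2429 × 0.6929 = 0.27857041 + 0.16830541 = 0.44687582
  P(H|E) = 0.27857041 / 0.44687582 = 0.6234

Update 2:
  P(E) = 0.9071 × 0.6234 + 0.2429 × 0.3766 = 0.56548614 + 0.09147614 = 0.65696228
  P(H|E) = 0.56548614 / 0.65696228 = 0.8608

Final posterior: 0.8608


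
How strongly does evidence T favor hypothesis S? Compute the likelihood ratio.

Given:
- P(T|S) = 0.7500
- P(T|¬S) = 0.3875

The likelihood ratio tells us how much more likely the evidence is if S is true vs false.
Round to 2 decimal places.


Likelihood Ratio (LR) = P(T|S) / P(T|¬S)

LR = 0.7500 / 0.3875
   = 1.94

The evidence is 1.94 times more likely if S is true than if S is false.
LR > 1, so observing T raises the odds in favor of S.


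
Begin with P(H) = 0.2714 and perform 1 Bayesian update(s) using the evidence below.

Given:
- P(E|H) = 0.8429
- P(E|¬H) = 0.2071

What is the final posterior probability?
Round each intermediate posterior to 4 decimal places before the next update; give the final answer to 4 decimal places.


Sequential Bayesian updating:

Initial prior: P(H) = 0.2714

Update 1:
  P(E) = 0.8429 × 0.2714 + 0.2071 × 0.7286 = 0.22876306 + 0.15089306 = 0.37965612
  P(H|E) = 0.22876306 / 0.37965612 = 0.6026

Final posterior: 0.6026


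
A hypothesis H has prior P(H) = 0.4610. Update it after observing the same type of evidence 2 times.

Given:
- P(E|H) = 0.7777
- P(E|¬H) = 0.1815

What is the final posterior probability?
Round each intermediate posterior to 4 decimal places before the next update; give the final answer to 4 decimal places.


Sequential Bayesian updating:

Initial prior: P(H) = 0.4610

Update 1:
  P(E) = 0.7777 × 0.4610 + 0.1815 × 0.5390 = 0.35851970 + 0.09782850 = 0.45634820
  P(H|E) = 0.35851970 / 0.45634820 = 0.7856

Update 2:
  P(E) = 0.7777 × 0.7856 + 0.1815 × 0.2144 = 0.61096112 + 0.03891360 = 0.64987472
  P(H|E) = 0.61096112 / 0.64987472 = 0.9401

Final posterior: 0.9401


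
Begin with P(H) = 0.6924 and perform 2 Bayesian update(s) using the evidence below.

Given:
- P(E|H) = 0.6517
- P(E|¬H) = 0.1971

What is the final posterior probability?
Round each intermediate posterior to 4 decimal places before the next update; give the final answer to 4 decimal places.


Sequential Bayesian updating:

Initial prior: P(H) = 0.6924

Update 1:
  P(E) = 0.6517 × 0.6924 + 0.1971 × 0.3076 = 0.45123708 + 0.06062796 = 0.51186504
  P(H|E) = 0.45123708 / 0.51186504 = 0.8816

Update 2:
  P(E) = 0.6517 × 0.8816 + 0.1971 × 0.1184 = 0.57453872 + 0.02333664 = 0.59787536
  P(H|E) = 0.57453872 / 0.59787536 = 0.9610

Final posterior: 0.9610


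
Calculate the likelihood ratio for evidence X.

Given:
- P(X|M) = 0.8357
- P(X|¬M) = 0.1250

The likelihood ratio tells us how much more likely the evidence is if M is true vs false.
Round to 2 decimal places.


Likelihood Ratio (LR) = P(X|M) / P(X|¬M)

LR = 0.8357 / 0.1250
   = 6.69

The evidence is 6.69 times more likely if M is true than if M is false.
Since LR > 1, the evidence supports M over ¬M.


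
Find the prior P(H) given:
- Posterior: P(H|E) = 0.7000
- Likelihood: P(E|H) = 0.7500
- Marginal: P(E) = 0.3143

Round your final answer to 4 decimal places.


From Bayes' theorem: P(H|E) = P(E|H) × P(H) / P(E)

Rearranging for P(H):
P(H) = P(H|E) × P(E) / P(E|H)
     = 0.7000 × 0.3143 / 0.7500
     = 0.22001000 / 0.7500
     = 0.2933


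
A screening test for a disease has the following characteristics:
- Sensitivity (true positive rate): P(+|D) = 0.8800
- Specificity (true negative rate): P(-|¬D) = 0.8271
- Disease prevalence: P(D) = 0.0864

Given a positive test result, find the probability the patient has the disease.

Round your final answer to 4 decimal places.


Let D = has disease, + = positive test

Given:
- P(D) = 0.0864 (prevalence)
- P(+|D) = 0.8800 (sensitivity)
- P(-|¬D) = 0.8271 (specificity)
- P(+|¬D) = 0.1729 (false positive rate = 1 - specificity)

Step 1: Find P(+)
P(+) = P(+|D)P(D) + P(+|¬D)P(¬D)
     = 0.8800 × 0.0864 + 0.1729 × 0.9136
     = 0.07603200 + 0.15796144
     = 0.23399344

Step 2: Apply Bayes' theorem for P(D|+)
P(D|+) = P(+|D)P(D) / P(+)
       = 0.07603200 / 0.23399344
       = 0.3249


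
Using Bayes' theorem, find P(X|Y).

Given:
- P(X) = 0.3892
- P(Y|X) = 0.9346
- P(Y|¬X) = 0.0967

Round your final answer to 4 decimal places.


Bayes' theorem: P(X|Y) = P(Y|X) × P(X) / P(Y)

Step 1: Calculate P(Y) using law of total probability
P(Y) = P(Y|X)P(X) + P(Y|¬X)P(¬X)
     = 0.9346 × 0.3892 + 0.0967 × 0.6108
     = 0.36374632 + 0.05906436
     = 0.42281068

Step 2: Apply Bayes' theorem
P(X|Y) = P(Y|X) × P(X) / P(Y)
       = 0.36374632 / 0.42281068
       = 0.8603


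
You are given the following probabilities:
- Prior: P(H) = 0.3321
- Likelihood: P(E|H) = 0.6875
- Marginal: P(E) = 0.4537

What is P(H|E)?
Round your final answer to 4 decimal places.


Using Bayes' theorem:

P(H|E) = P(E|H) × P(H) / P(E)
       = 0.6875 × 0.3321 / 0.4537
       = 0.22831875 / 0.4537
       = 0.5032

The evidence strengthens our belief in H.
Prior: 0.3321 → Posterior: 0.5032


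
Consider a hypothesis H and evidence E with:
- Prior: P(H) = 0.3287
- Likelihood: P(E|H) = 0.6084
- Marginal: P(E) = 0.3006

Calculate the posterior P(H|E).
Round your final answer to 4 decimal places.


Using Bayes' theorem:

P(H|E) = P(E|H) × P(H) / P(E)
       = 0.6084 × 0.3287 / 0.3006
       = 0.19998108 / 0.3006
       = 0.6653

The evidence strengthens our belief in H.
Prior: 0.3287 → Posterior: 0.6653


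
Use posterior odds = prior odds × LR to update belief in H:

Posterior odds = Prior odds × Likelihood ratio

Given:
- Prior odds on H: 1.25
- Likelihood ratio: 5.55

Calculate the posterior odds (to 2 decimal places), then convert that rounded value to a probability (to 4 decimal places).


Step 1: Calculate posterior odds
Posterior odds = Prior odds × LR
               = 1.25 × 5.55
               = 6.94

Step 2: Convert to probability
P(H|E) = Posterior odds / (1 + Posterior odds)
       = 6.94 / (1 + 6.94)
       = 6.94 / 7.94
       = 0.8741

The evidence increased P(H) from 0.5556 to 0.8741.


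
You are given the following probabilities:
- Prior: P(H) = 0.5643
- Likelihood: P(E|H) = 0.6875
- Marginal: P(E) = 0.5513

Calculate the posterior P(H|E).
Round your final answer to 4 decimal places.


Using Bayes' theorem:

P(H|E) = P(E|H) × P(H) / P(E)
       = 0.6875 × 0.5643 / 0.5513
       = 0.38795625 / 0.5513
       = 0.7037

The evidence strengthens our belief in H.
Prior: 0.5643 → Posterior: 0.7037


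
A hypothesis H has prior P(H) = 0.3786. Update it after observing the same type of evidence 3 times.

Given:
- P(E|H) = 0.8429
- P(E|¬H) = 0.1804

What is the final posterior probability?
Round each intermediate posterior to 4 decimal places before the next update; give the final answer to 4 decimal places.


Sequential Bayesian updating:

Initial prior: P(H) = 0.3786

Update 1:
  P(E) = 0.8429 × 0.3786 + 0.1804 × 0.6214 = 0.31912194 + 0.11210056 = 0.43122250
  P(H|E) = 0.31912194 / 0.43122250 = 0.7400

Update 2:
  P(E) = 0.8429 × 0.7400 + 0.1804 × 0.2600 = 0.62374600 + 0.04690400 = 0.67065000
  P(H|E) = 0.62374600 / 0.67065000 = 0.9301

Update 3:
  P(E) = 0.8429 × 0.9301 + 0.1804 × 0.0699 = 0.78398129 + 0.01260996 = 0.79659125
  P(H|E) = 0.78398129 / 0.79659125 = 0.9842

Final posterior: 0.9842


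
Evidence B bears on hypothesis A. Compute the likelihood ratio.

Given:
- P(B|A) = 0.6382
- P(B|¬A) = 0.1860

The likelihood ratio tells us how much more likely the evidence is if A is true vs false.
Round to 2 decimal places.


Likelihood Ratio (LR) = P(B|A) / P(B|¬A)

LR = 0.6382 / 0.1860
   = 3.43

The evidence is 3.43 times more likely if A is true than if A is false.
LR > 1, so observing B raises the odds in favor of A.


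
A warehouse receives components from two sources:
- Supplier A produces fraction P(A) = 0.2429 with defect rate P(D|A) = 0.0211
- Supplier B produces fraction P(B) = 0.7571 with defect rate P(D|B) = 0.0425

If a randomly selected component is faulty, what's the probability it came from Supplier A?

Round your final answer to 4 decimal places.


Let A = from Supplier A, D = faulty

Given:
- P(A) = 0.2429, P(B) = 0.7571
- P(D|A) = 0.0211, P(D|B) = 0.0425

Step 1: Find P(D)
P(D) = P(D|A)P(A) + P(D|B)P(B)
     = 0.0211 × 0.2429 + 0.0425 × 0.7571
     = 0.00512519 + 0.03217675
     = 0.03730194

Step 2: Apply Bayes' theorem
P(A|D) = P(D|A)P(A) / P(D)
       = 0.00512519 / 0.03730194
       = 0.1374


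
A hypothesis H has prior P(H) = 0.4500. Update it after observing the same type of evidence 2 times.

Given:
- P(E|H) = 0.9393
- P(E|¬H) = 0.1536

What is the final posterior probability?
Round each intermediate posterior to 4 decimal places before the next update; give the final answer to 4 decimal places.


Sequential Bayesian updating:

Initial prior: P(H) = 0.4500

Update 1:
  P(E) = 0.9393 × 0.4500 + 0.1536 × 0.5500 = 0.42268500 + 0.08448000 = 0.50716500
  P(H|E) = 0.42268500 / 0.50716500 = 0.8334

Update 2:
  P(E) = 0.9393 × 0.8334 + 0.1536 × 0.1666 = 0.78281262 + 0.02558976 = 0.80840238
  P(H|E) = 0.78281262 / 0.80840238 = 0.9683

Final posterior: 0.9683


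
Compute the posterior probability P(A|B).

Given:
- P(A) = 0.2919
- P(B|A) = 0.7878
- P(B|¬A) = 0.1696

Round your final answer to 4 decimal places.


Bayes' theorem: P(A|B) = P(B|A) × P(A) / P(B)

Step 1: Calculate P(B) using law of total probability
P(B) = P(B|A)P(A) + P(B|¬A)P(¬A)
     = 0.7878 × 0.2919 + 0.1696 × 0.7081
     = 0.22995882 + 0.12009376
     = 0.35005258

Step 2: Apply Bayes' theorem
P(A|B) = P(B|A) × P(A) / P(B)
       = 0.22995882 / 0.35005258
       = 0.6569


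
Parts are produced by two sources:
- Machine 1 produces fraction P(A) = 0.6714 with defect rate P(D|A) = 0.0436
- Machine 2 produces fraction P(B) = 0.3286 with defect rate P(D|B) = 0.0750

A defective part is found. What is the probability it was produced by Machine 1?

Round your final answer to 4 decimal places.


Let A = from Machine 1, D = defective

Given:
- P(A) = 0.6714, P(B) = 0.3286
- P(D|A) = 0.0436, P(D|B) = 0.0750

Step 1: Find P(D)
P(D) = P(D|A)P(A) + P(D|B)P(B)
     = 0.0436 × 0.6714 + 0.0750 × 0.3286
     = 0.02927304 + 0.02464500
     = 0.05391804

Step 2: Apply Bayes' theorem
P(A|D) = P(D|A)P(A) / P(D)
       = 0.02927304 / 0.05391804
       = 0.5429


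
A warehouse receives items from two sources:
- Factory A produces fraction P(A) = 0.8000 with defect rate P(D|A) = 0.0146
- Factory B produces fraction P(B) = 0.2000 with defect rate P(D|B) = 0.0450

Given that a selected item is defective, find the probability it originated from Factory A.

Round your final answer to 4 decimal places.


Let A = from Factory A, D = defective

Given:
- P(A) = 0.8000, P(B) = 0.2000
- P(D|A) = 0.0146, P(D|B) = 0.0450

Step 1: Find P(D)
P(D) = P(D|A)P(A) + P(D|B)P(B)
     = 0.0146 × 0.8000 + 0.0450 × 0.2000
     = 0.01168000 + 0.00900000
     = 0.02068000

Step 2: Apply Bayes' theorem
P(A|D) = P(D|A)P(A) / P(D)
       = 0.01168000 / 0.02068000
       = 0.5648


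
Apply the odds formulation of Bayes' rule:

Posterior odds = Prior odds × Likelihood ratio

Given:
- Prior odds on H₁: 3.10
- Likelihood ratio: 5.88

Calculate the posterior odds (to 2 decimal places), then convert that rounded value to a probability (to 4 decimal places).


Step 1: Calculate posterior odds
Posterior odds = Prior odds × LR
               = 3.10 × 5.88
               = 18.23

Step 2: Convert to probability
P(H₁|E) = Posterior odds / (1 + Posterior odds)
       = 18.23 / (1 + 18.23)
       = 18.23 / 19.23
       = 0.9480

The evidence increased P(H₁) from 0.7561 to 0.9480.
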